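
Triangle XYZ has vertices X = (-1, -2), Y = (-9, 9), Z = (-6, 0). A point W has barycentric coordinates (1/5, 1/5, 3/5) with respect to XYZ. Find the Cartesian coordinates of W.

(-28/5, 7/5)

W = (1/5)·X + (1/5)·Y + (3/5)·Z.
x-coordinate: (1/5)·(-1) + (1/5)·(-9) + (3/5)·(-6) = -28/5.
y-coordinate: (1/5)·(-2) + (1/5)·9 + (3/5)·0 = 7/5.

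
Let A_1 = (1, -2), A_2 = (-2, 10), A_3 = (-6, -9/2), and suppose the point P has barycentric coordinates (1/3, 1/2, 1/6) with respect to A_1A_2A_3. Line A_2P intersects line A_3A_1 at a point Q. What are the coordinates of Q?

(-4/3, -17/6)

Line A_2P meets A_3A_1 where the A_2-coordinate vanishes; zeroing P's A_2-weight and renormalizing leaves A_3, A_1-weights 1/6 : 1/3 → (1/3, 2/3).
So Q = (1/3)·A_3 + (2/3)·A_1 = (-4/3, -17/6).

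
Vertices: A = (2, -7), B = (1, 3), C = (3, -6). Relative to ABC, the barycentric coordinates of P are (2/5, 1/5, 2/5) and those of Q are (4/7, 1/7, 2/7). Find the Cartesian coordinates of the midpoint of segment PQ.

Barycentric coordinates of the midpoint are the average: (17/35, 6/35, 12/35).
Converting: (17/35)·A + (6/35)·B + (12/35)·C = (76/35, -173/35).

(76/35, -173/35)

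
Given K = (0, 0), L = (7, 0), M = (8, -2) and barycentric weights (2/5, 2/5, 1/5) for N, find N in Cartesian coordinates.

N = (2/5)·K + (2/5)·L + (1/5)·M.
x-coordinate: (2/5)·0 + (2/5)·7 + (1/5)·8 = 22/5.
y-coordinate: (2/5)·0 + (2/5)·0 + (1/5)·(-2) = -2/5.

(22/5, -2/5)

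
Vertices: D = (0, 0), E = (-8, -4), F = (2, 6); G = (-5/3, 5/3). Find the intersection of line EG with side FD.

(3/2, 9/2)

Barycentric coordinates of G with respect to DEF: (1/6, 1/3, 1/2).
On side FD the E-coordinate is zero; dropping G's E-weight 1/3 and renormalizing the remaining 1/2 : 1/6 gives weights 3/4, 1/4 on F, D.
H = (3/4)·(2, 6) + (1/4)·(0, 0) = (3/2, 9/2).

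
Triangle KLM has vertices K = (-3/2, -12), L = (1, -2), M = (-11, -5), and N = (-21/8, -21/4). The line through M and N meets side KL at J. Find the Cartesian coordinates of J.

Barycentric coordinates of N with respect to KLM: (1/4, 1/2, 1/4).
On side KL the M-coordinate is zero; dropping N's M-weight 1/4 and renormalizing the remaining 1/4 : 1/2 gives weights 1/3, 2/3 on K, L.
J = (1/3)·(-3/2, -12) + (2/3)·(1, -2) = (1/6, -16/3).

(1/6, -16/3)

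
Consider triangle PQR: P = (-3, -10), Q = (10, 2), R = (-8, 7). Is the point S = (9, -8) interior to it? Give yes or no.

no

Barycentric coordinates of S: (185/281, 214/281, -118/281).
The three coordinates are positive, positive, negative; a point is interior exactly when all three are positive.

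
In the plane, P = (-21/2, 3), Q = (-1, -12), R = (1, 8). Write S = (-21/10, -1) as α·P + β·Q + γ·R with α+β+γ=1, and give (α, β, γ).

(1/5, 2/5, 2/5)

Signed area of the reference triangle: [PQR] = ½·((-21/2)·(-12−8) + (-1)·(8−3) + 1·(3−(-12))) = ½·(210 − 5 + 15) = 110.
[SQR] = ½·((-21/10)·(-12−8) + (-1)·(8−(-1)) + 1·(-1−(-12))) = ½·(42 − 9 + 11) = 22, so the P-coordinate is 22/110 = 1/5.
[PSR] = ½·((-21/2)·(-1−8) + (-21/10)·(8−3) + 1·(3−(-1))) = ½·(189/2 − 21/2 + 4) = 44, so the Q-coordinate is 2/5.
[PQS] = ½·((-21/2)·(-12−(-1)) + (-1)·(-1−3) + (-21/10)·(3−(-12))) = ½·(231/2 + 4 − 63/2) = 44, so the R-coordinate is 2/5.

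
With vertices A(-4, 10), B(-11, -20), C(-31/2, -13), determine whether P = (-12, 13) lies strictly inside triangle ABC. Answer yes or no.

Barycentric coordinates of P: (283/368, -19/16, 261/184).
The three coordinates are positive, negative, positive; a point is interior exactly when all three are positive.

no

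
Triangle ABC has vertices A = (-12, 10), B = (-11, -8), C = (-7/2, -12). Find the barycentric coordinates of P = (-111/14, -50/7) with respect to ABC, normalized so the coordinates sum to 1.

Signed area of the reference triangle: [ABC] = ½·((-12)·(-8−(-12)) + (-11)·(-12−10) + (-7/2)·(10−(-8))) = ½·(-48 + 242 − 63) = 131/2.
[PBC] = ½·((-111/14)·(-8−(-12)) + (-11)·(-12−(-50/7)) + (-7/2)·(-50/7−(-8))) = ½·(-222/7 + 374/7 − 3) = 131/14, so the A-coordinate is (131/14)/(131/2) = 1/7.
[APC] = ½·((-12)·(-50/7−(-12)) + (-111/14)·(-12−10) + (-7/2)·(10−(-50/7))) = ½·(-408/7 + 1221/7 − 60) = 393/14, so the B-coordinate is 3/7.
[ABP] = ½·((-12)·(-8−(-50/7)) + (-11)·(-50/7−10) + (-111/14)·(10−(-8))) = ½·(72/7 + 1320/7 − 999/7) = 393/14, so the C-coordinate is 3/7.

(1/7, 3/7, 3/7)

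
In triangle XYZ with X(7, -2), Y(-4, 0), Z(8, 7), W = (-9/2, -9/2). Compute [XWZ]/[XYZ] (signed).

1

[XYZ] = ½·(7·(0−7) + (-4)·(7−(-2)) + 8·(-2−0)) = ½·(-49 − 36 − 16) = -101/2.
[XWZ] = ½·(7·(-9/2−7) + (-9/2)·(7−(-2)) + 8·(-2−(-9/2))) = ½·(-161/2 − 81/2 + 20) = -101/2, so the ratio is (-101/2)/(-101/2) = 1.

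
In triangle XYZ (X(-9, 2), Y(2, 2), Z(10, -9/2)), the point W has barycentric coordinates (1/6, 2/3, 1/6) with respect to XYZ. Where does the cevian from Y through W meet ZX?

(1/2, -5/4)

Line YW meets ZX where the Y-coordinate vanishes; zeroing W's Y-weight and renormalizing leaves Z, X-weights 1/6 : 1/6 → (1/2, 1/2).
So V = (1/2)·Z + (1/2)·X = (1/2, -5/4).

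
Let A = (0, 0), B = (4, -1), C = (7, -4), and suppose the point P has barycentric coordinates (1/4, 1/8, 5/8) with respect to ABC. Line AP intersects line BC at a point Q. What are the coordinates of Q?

(13/2, -7/2)

Line AP meets BC where the A-coordinate vanishes; zeroing P's A-weight and renormalizing leaves B, C-weights 1/8 : 5/8 → (1/6, 5/6).
So Q = (1/6)·B + (5/6)·C = (13/2, -7/2).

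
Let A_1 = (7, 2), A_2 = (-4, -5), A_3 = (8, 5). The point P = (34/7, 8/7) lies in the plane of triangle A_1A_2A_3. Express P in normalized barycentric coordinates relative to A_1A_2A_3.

Signed area of the reference triangle: [A_1A_2A_3] = ½·(7·(-5−5) + (-4)·(5−2) + 8·(2−(-5))) = ½·(-70 − 12 + 56) = -13.
[PA_2A_3] = ½·((34/7)·(-5−5) + (-4)·(5−(8/7)) + 8·(8/7−(-5))) = ½·(-340/7 − 108/7 + 344/7) = -52/7, so the A_1-coordinate is (-52/7)/(-13) = 4/7.
[A_1PA_3] = ½·(7·(8/7−5) + (34/7)·(5−2) + 8·(2−(8/7))) = ½·(-27 + 102/7 + 48/7) = -39/14, so the A_2-coordinate is 3/14.
[A_1A_2P] = ½·(7·(-5−(8/7)) + (-4)·(8/7−2) + (34/7)·(2−(-5))) = ½·(-43 + 24/7 + 34) = -39/14, so the A_3-coordinate is 3/14.

(4/7, 3/14, 3/14)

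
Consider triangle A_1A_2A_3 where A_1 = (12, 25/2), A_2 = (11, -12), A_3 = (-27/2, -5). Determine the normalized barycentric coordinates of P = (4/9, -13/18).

(1/3, 2/9, 4/9)

Signed area of the reference triangle: [A_1A_2A_3] = ½·(12·(-12−(-5)) + 11·(-5−(25/2)) + (-27/2)·(25/2−(-12))) = ½·(-84 − 385/2 − 1323/4) = -2429/8.
[PA_2A_3] = ½·((4/9)·(-12−(-5)) + 11·(-5−(-13/18)) + (-27/2)·(-13/18−(-12))) = ½·(-28/9 − 847/18 − 609/4) = -2429/24, so the A_1-coordinate is (-2429/24)/(-2429/8) = 1/3.
[A_1PA_3] = ½·(12·(-13/18−(-5)) + (4/9)·(-5−(25/2)) + (-27/2)·(25/2−(-13/18))) = ½·(154/3 − 70/9 − 357/2) = -2429/36, so the A_2-coordinate is 2/9.
[A_1A_2P] = ½·(12·(-12−(-13/18)) + 11·(-13/18−(25/2)) + (4/9)·(25/2−(-12))) = ½·(-406/3 − 1309/9 + 98/9) = -2429/18, so the A_3-coordinate is 4/9.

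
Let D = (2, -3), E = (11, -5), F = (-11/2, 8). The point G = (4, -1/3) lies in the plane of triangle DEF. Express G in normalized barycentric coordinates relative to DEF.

Signed area of the reference triangle: [DEF] = ½·(2·(-5−8) + 11·(8−(-3)) + (-11/2)·(-3−(-5))) = ½·(-26 + 121 − 11) = 42.
[GEF] = ½·(4·(-5−8) + 11·(8−(-1/3)) + (-11/2)·(-1/3−(-5))) = ½·(-52 + 275/3 − 77/3) = 7, so the D-coordinate is 7/42 = 1/6.
[DGF] = ½·(2·(-1/3−8) + 4·(8−(-3)) + (-11/2)·(-3−(-1/3))) = ½·(-50/3 + 44 + 44/3) = 21, so the E-coordinate is 1/2.
[DEG] = ½·(2·(-5−(-1/3)) + 11·(-1/3−(-3)) + 4·(-3−(-5))) = ½·(-28/3 + 88/3 + 8) = 14, so the F-coordinate is 1/3.

(1/6, 1/2, 1/3)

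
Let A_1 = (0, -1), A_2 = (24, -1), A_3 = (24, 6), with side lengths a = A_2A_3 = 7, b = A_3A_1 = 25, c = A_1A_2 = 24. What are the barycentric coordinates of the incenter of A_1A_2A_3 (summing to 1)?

The incenter has barycentric coordinates proportional to the opposite side lengths: (7 : 25 : 24).
Normalizing by 7+25+24 = 56 gives (1/8, 25/56, 3/7).

(1/8, 25/56, 3/7)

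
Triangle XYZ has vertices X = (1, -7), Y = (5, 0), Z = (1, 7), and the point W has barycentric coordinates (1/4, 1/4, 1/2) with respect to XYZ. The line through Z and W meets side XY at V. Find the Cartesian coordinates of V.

Line ZW meets XY where the Z-coordinate vanishes; zeroing W's Z-weight and renormalizing leaves X, Y-weights 1/4 : 1/4 → (1/2, 1/2).
So V = (1/2)·X + (1/2)·Y = (3, -7/2).

(3, -7/2)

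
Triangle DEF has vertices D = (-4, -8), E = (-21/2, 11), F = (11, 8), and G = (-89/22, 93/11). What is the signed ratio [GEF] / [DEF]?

[DEF] = ½·((-4)·(11−8) + (-21/2)·(8−(-8)) + 11·(-8−11)) = ½·(-12 − 168 − 209) = -389/2.
[GEF] = ½·((-89/22)·(11−8) + (-21/2)·(8−(93/11)) + 11·(93/11−11)) = ½·(-267/22 + 105/22 − 28) = -389/22, so the ratio is (-389/22)/(-389/2) = 1/11.

1/11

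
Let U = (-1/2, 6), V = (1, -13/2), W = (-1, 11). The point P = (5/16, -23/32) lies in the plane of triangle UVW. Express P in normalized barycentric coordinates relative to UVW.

(3/8, 9/16, 1/16)

Signed area of the reference triangle: [UVW] = ½·((-1/2)·(-13/2−11) + 1·(11−6) + (-1)·(6−(-13/2))) = ½·(35/4 + 5 − 25/2) = 5/8.
[PVW] = ½·((5/16)·(-13/2−11) + 1·(11−(-23/32)) + (-1)·(-23/32−(-13/2))) = ½·(-175/32 + 375/32 − 185/32) = 15/64, so the U-coordinate is (15/64)/(5/8) = 3/8.
[UPW] = ½·((-1/2)·(-23/32−11) + (5/16)·(11−6) + (-1)·(6−(-23/32))) = ½·(375/64 + 25/16 − 215/32) = 45/128, so the V-coordinate is 9/16.
[UVP] = ½·((-1/2)·(-13/2−(-23/32)) + 1·(-23/32−6) + (5/16)·(6−(-13/2))) = ½·(185/64 − 215/32 + 125/32) = 5/128, so the W-coordinate is 1/16.
Check: 3/8 + 9/16 + 1/16 = 1.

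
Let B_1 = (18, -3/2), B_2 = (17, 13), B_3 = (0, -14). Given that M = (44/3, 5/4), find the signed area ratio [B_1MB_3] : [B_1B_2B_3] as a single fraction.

1/3

[B_1B_2B_3] = ½·(18·(13−(-14)) + 17·(-14−(-3/2)) + 0·(-3/2−13)) = ½·(486 − 425/2 + 0) = 547/4.
[B_1MB_3] = ½·(18·(5/4−(-14)) + (44/3)·(-14−(-3/2)) + 0·(-3/2−(5/4))) = ½·(549/2 − 550/3 + 0) = 547/12, so the ratio is (547/12)/(547/4) = 1/3.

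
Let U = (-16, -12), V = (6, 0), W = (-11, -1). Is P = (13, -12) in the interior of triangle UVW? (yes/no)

Barycentric coordinates of P: (211/182, 319/182, -174/91).
The three coordinates are positive, positive, negative; a point is interior exactly when all three are positive.

no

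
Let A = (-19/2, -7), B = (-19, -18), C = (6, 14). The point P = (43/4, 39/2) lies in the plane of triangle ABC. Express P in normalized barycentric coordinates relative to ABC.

Signed area of the reference triangle: [ABC] = ½·((-19/2)·(-18−14) + (-19)·(14−(-7)) + 6·(-7−(-18))) = ½·(304 − 399 + 66) = -29/2.
[PBC] = ½·((43/4)·(-18−14) + (-19)·(14−(39/2)) + 6·(39/2−(-18))) = ½·(-344 + 209/2 + 225) = -29/4, so the A-coordinate is (-29/4)/(-29/2) = 1/2.
[APC] = ½·((-19/2)·(39/2−14) + (43/4)·(14−(-7)) + 6·(-7−(39/2))) = ½·(-209/4 + 903/4 − 159) = 29/4, so the B-coordinate is -1/2.
[ABP] = ½·((-19/2)·(-18−(39/2)) + (-19)·(39/2−(-7)) + (43/4)·(-7−(-18))) = ½·(1425/4 − 1007/2 + 473/4) = -29/2, so the C-coordinate is 1.
Check: 1/2 − 1/2 + 1 = 1.

(1/2, -1/2, 1)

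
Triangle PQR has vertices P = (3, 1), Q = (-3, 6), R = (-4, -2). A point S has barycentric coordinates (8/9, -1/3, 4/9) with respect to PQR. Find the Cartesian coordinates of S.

(17/9, -2)

S = (8/9)·P + (-1/3)·Q + (4/9)·R.
x-coordinate: (8/9)·3 + (-1/3)·(-3) + (4/9)·(-4) = 17/9.
y-coordinate: (8/9)·1 + (-1/3)·6 + (4/9)·(-2) = -2.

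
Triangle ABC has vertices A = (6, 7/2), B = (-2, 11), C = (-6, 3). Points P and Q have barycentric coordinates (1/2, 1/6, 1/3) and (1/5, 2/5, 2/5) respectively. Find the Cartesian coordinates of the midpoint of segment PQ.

(-2/3, 653/120)

Barycentric coordinates of the midpoint are the average: (7/20, 17/60, 11/30).
Converting: (7/20)·A + (17/60)·B + (11/30)·C = (-2/3, 653/120).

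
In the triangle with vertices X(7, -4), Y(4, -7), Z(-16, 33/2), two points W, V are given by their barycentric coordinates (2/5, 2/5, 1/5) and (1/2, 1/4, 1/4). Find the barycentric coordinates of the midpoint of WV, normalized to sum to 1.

(9/20, 13/40, 9/40)

Since both coordinate triples sum to 1, the midpoint's barycentrics are the componentwise average.
(2/5+1/2)/2 = 9/20; similarly 13/40 and 9/40.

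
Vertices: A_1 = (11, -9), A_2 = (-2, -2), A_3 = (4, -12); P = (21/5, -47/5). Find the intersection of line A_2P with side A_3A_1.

Barycentric coordinates of P with respect to A_1A_2A_3: (1/5, 1/5, 3/5).
On side A_3A_1 the A_2-coordinate is zero; dropping P's A_2-weight 1/5 and renormalizing the remaining 3/5 : 1/5 gives weights 3/4, 1/4 on A_3, A_1.
Q = (3/4)·(4, -12) + (1/4)·(11, -9) = (23/4, -45/4).

(23/4, -45/4)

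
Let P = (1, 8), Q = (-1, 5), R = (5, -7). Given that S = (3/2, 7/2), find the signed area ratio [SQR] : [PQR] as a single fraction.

1/2

[PQR] = ½·(1·(5−(-7)) + (-1)·(-7−8) + 5·(8−5)) = ½·(12 + 15 + 15) = 21.
[SQR] = ½·((3/2)·(5−(-7)) + (-1)·(-7−(7/2)) + 5·(7/2−5)) = ½·(18 + 21/2 − 15/2) = 21/2, so the ratio is (21/2)/21 = 1/2.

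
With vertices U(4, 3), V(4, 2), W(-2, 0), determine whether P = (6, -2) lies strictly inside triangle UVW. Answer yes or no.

Barycentric coordinates of P: (-14/3, 6, -1/3).
The three coordinates are negative, positive, negative; a point is interior exactly when all three are positive.

no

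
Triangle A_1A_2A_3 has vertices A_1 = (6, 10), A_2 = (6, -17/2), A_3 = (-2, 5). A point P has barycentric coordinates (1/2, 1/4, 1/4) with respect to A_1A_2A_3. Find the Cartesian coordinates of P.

(4, 33/8)

P = (1/2)·A_1 + (1/4)·A_2 + (1/4)·A_3.
x-coordinate: (1/2)·6 + (1/4)·6 + (1/4)·(-2) = 4.
y-coordinate: (1/2)·10 + (1/4)·(-17/2) + (1/4)·5 = 33/8.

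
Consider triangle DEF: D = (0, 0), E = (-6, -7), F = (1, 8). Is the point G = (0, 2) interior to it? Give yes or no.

Barycentric coordinates of G: (27/41, 2/41, 12/41).
The three coordinates are positive, positive, positive; a point is interior exactly when all three are positive.

yes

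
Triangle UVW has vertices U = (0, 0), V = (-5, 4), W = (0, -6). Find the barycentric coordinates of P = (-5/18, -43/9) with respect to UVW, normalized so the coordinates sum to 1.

Signed area of the reference triangle: [UVW] = ½·(0·(4−(-6)) + (-5)·(-6−0) + 0·(0−4)) = ½·(0 + 30 + 0) = 15.
[PVW] = ½·((-5/18)·(4−(-6)) + (-5)·(-6−(-43/9)) + 0·(-43/9−4)) = ½·(-25/9 + 55/9 + 0) = 5/3, so the U-coordinate is (5/3)/15 = 1/9.
[UPW] = ½·(0·(-43/9−(-6)) + (-5/18)·(-6−0) + 0·(0−(-43/9))) = ½·(0 + 5/3 + 0) = 5/6, so the V-coordinate is 1/18.
[UVP] = ½·(0·(4−(-43/9)) + (-5)·(-43/9−0) + (-5/18)·(0−4)) = ½·(0 + 215/9 + 10/9) = 25/2, so the W-coordinate is 5/6.

(1/9, 1/18, 5/6)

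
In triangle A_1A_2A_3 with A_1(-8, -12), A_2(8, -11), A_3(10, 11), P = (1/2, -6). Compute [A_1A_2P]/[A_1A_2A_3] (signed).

[A_1A_2A_3] = ½·((-8)·(-11−11) + 8·(11−(-12)) + 10·(-12−(-11))) = ½·(176 + 184 − 10) = 175.
[A_1A_2P] = ½·((-8)·(-11−(-6)) + 8·(-6−(-12)) + (1/2)·(-12−(-11))) = ½·(40 + 48 − 1/2) = 175/4, so the ratio is (175/4)/175 = 1/4.

1/4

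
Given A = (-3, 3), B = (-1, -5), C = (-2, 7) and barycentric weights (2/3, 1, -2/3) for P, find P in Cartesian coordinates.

P = (2/3)·A + 1·B + (-2/3)·C.
x-coordinate: (2/3)·(-3) + 1·(-1) + (-2/3)·(-2) = -5/3.
y-coordinate: (2/3)·3 + 1·(-5) + (-2/3)·7 = -23/3.

(-5/3, -23/3)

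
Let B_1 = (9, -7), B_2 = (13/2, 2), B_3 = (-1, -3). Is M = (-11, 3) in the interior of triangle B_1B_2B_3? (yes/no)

no

Barycentric coordinates of M: (-19/16, 1/4, 31/16).
The three coordinates are negative, positive, positive; a point is interior exactly when all three are positive.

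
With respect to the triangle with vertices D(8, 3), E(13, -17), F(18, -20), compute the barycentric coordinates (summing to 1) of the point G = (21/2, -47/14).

(5/7, 1/14, 3/14)

Signed area of the reference triangle: [DEF] = ½·(8·(-17−(-20)) + 13·(-20−3) + 18·(3−(-17))) = ½·(24 − 299 + 360) = 85/2.
[GEF] = ½·((21/2)·(-17−(-20)) + 13·(-20−(-47/14)) + 18·(-47/14−(-17))) = ½·(63/2 − 3029/14 + 1719/7) = 425/14, so the D-coordinate is (425/14)/(85/2) = 5/7.
[DGF] = ½·(8·(-47/14−(-20)) + (21/2)·(-20−3) + 18·(3−(-47/14))) = ½·(932/7 − 483/2 + 801/7) = 85/28, so the E-coordinate is 1/14.
[DEG] = ½·(8·(-17−(-47/14)) + 13·(-47/14−3) + (21/2)·(3−(-17))) = ½·(-764/7 − 1157/14 + 210) = 255/28, so the F-coordinate is 3/14.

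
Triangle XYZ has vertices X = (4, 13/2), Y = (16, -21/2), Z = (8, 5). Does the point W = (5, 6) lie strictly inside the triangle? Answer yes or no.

yes

Barycentric coordinates of W: (77/100, 1/100, 11/50).
The three coordinates are positive, positive, positive; a point is interior exactly when all three are positive.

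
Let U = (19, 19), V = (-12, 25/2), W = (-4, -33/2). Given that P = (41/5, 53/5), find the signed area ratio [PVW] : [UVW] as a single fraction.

3/5

[UVW] = ½·(19·(25/2−(-33/2)) + (-12)·(-33/2−19) + (-4)·(19−(25/2))) = ½·(551 + 426 − 26) = 951/2.
[PVW] = ½·((41/5)·(25/2−(-33/2)) + (-12)·(-33/2−(53/5)) + (-4)·(53/5−(25/2))) = ½·(1189/5 + 1626/5 + 38/5) = 2853/10, so the ratio is (2853/10)/(951/2) = 3/5.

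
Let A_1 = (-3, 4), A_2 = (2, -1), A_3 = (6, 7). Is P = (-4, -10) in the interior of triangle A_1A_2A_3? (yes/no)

Barycentric coordinates of P: (1/5, 41/20, -5/4).
The three coordinates are positive, positive, negative; a point is interior exactly when all three are positive.

no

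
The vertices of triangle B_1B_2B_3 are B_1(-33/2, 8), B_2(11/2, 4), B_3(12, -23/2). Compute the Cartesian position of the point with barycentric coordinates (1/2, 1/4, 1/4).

(-31/8, 17/8)

M = (1/2)·B_1 + (1/4)·B_2 + (1/4)·B_3.
x-coordinate: (1/2)·(-33/2) + (1/4)·(11/2) + (1/4)·12 = -31/8.
y-coordinate: (1/2)·8 + (1/4)·4 + (1/4)·(-23/2) = 17/8.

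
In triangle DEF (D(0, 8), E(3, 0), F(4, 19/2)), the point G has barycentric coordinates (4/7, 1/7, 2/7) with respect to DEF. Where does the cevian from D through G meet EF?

(11/3, 19/3)

Line DG meets EF where the D-coordinate vanishes; zeroing G's D-weight and renormalizing leaves E, F-weights 1/7 : 2/7 → (1/3, 2/3).
So H = (1/3)·E + (2/3)·F = (11/3, 19/3).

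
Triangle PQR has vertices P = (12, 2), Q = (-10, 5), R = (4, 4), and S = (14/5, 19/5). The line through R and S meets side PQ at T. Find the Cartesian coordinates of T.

Barycentric coordinates of S with respect to PQR: (1/5, 1/5, 3/5).
On side PQ the R-coordinate is zero; dropping S's R-weight 3/5 and renormalizing the remaining 1/5 : 1/5 gives weights 1/2, 1/2 on P, Q.
T = (1/2)·(12, 2) + (1/2)·(-10, 5) = (1, 7/2).

(1, 7/2)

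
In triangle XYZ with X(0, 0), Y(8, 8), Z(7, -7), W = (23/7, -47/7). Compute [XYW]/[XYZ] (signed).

5/7

[XYZ] = ½·(0·(8−(-7)) + 8·(-7−0) + 7·(0−8)) = ½·(0 − 56 − 56) = -56.
[XYW] = ½·(0·(8−(-47/7)) + 8·(-47/7−0) + (23/7)·(0−8)) = ½·(0 − 376/7 − 184/7) = -40, so the ratio is (-40)/(-56) = 5/7.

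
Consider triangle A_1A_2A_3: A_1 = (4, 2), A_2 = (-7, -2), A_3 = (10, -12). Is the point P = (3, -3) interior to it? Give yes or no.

Barycentric coordinates of P: (83/178, 22/89, 51/178).
The three coordinates are positive, positive, positive; a point is interior exactly when all three are positive.

yes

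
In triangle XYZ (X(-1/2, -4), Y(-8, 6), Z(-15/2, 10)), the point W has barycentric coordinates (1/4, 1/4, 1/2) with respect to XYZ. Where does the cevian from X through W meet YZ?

(-23/3, 26/3)

Line XW meets YZ where the X-coordinate vanishes; zeroing W's X-weight and renormalizing leaves Y, Z-weights 1/4 : 1/2 → (1/3, 2/3).
So V = (1/3)·Y + (2/3)·Z = (-23/3, 26/3).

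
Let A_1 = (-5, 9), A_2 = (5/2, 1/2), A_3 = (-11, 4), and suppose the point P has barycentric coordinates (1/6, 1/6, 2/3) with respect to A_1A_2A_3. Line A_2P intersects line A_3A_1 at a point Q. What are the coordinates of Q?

Line A_2P meets A_3A_1 where the A_2-coordinate vanishes; zeroing P's A_2-weight and renormalizing leaves A_3, A_1-weights 2/3 : 1/6 → (4/5, 1/5).
So Q = (4/5)·A_3 + (1/5)·A_1 = (-49/5, 5).

(-49/5, 5)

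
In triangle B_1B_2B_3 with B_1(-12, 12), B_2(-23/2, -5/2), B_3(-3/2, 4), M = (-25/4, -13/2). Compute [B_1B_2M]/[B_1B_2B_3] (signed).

1/2

[B_1B_2B_3] = ½·((-12)·(-5/2−4) + (-23/2)·(4−12) + (-3/2)·(12−(-5/2))) = ½·(78 + 92 − 87/4) = 593/8.
[B_1B_2M] = ½·((-12)·(-5/2−(-13/2)) + (-23/2)·(-13/2−12) + (-25/4)·(12−(-5/2))) = ½·(-48 + 851/4 − 725/8) = 593/16, so the ratio is (593/16)/(593/8) = 1/2.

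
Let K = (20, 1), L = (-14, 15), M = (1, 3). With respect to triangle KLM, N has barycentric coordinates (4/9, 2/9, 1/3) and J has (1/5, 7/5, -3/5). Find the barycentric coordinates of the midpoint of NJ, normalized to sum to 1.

(29/90, 73/90, -2/15)

Since both coordinate triples sum to 1, the midpoint's barycentrics are the componentwise average.
(4/9+1/5)/2 = 29/90; similarly 73/90 and -2/15.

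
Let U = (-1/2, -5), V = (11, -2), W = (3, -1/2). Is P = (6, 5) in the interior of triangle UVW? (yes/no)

no

Barycentric coordinates of P: (-194/165, -23/165, 382/165).
The three coordinates are negative, negative, positive; a point is interior exactly when all three are positive.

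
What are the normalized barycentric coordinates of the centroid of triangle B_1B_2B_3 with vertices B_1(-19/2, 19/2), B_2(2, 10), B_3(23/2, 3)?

The centroid is the average of the vertices, so each weight is 1/3.

(1/3, 1/3, 1/3)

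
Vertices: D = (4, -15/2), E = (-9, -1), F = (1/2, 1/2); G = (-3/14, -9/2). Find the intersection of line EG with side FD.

Barycentric coordinates of G with respect to DEF: (4/7, 2/7, 1/7).
On side FD the E-coordinate is zero; dropping G's E-weight 2/7 and renormalizing the remaining 1/7 : 4/7 gives weights 1/5, 4/5 on F, D.
H = (1/5)·(1/2, 1/2) + (4/5)·(4, -15/2) = (33/10, -59/10).

(33/10, -59/10)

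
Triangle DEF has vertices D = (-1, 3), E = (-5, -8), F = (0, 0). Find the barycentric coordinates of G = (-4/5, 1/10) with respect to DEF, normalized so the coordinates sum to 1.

(3/10, 1/10, 3/5)

Signed area of the reference triangle: [DEF] = ½·((-1)·(-8−0) + (-5)·(0−3) + 0·(3−(-8))) = ½·(8 + 15 + 0) = 23/2.
[GEF] = ½·((-4/5)·(-8−0) + (-5)·(0−(1/10)) + 0·(1/10−(-8))) = ½·(32/5 + 1/2 + 0) = 69/20, so the D-coordinate is (69/20)/(23/2) = 3/10.
[DGF] = ½·((-1)·(1/10−0) + (-4/5)·(0−3) + 0·(3−(1/10))) = ½·(-1/10 + 12/5 + 0) = 23/20, so the E-coordinate is 1/10.
[DEG] = ½·((-1)·(-8−(1/10)) + (-5)·(1/10−3) + (-4/5)·(3−(-8))) = ½·(81/10 + 29/2 − 44/5) = 69/10, so the F-coordinate is 3/5.
Check: 3/10 + 1/10 + 3/5 = 1.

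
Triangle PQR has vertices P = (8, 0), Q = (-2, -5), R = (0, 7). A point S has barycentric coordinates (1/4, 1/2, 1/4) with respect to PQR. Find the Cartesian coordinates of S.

S = (1/4)·P + (1/2)·Q + (1/4)·R.
x-coordinate: (1/4)·8 + (1/2)·(-2) + (1/4)·0 = 1.
y-coordinate: (1/4)·0 + (1/2)·(-5) + (1/4)·7 = -3/4.

(1, -3/4)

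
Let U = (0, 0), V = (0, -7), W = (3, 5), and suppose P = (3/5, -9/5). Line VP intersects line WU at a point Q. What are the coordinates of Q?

(1, 5/3)

Barycentric coordinates of P with respect to UVW: (2/5, 2/5, 1/5).
On side WU the V-coordinate is zero; dropping P's V-weight 2/5 and renormalizing the remaining 1/5 : 2/5 gives weights 1/3, 2/3 on W, U.
Q = (1/3)·(3, 5) + (2/3)·(0, 0) = (1, 5/3).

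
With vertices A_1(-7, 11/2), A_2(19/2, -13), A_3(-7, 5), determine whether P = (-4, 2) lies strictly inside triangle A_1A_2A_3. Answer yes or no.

Barycentric coordinates of P: (6/11, 2/11, 3/11).
The three coordinates are positive, positive, positive; a point is interior exactly when all three are positive.

yes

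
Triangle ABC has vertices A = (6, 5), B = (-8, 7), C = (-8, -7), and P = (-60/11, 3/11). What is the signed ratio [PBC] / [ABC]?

2/11

[ABC] = ½·(6·(7−(-7)) + (-8)·(-7−5) + (-8)·(5−7)) = ½·(84 + 96 + 16) = 98.
[PBC] = ½·((-60/11)·(7−(-7)) + (-8)·(-7−(3/11)) + (-8)·(3/11−7)) = ½·(-840/11 + 640/11 + 592/11) = 196/11, so the ratio is (196/11)/98 = 2/11.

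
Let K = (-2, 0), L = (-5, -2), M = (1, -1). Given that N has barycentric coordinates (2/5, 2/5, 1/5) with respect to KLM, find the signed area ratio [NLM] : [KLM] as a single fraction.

2/5

The signed ratio [NLM]/[KLM] equals the barycentric coordinate of N at vertex K, which is 2/5.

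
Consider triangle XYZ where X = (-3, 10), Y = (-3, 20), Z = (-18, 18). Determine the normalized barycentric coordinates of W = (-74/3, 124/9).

Signed area of the reference triangle: [XYZ] = ½·((-3)·(20−18) + (-3)·(18−10) + (-18)·(10−20)) = ½·(-6 − 24 + 180) = 75.
[WYZ] = ½·((-74/3)·(20−18) + (-3)·(18−(124/9)) + (-18)·(124/9−20)) = ½·(-148/3 − 38/3 + 112) = 25, so the X-coordinate is 25/75 = 1/3.
[XWZ] = ½·((-3)·(124/9−18) + (-74/3)·(18−10) + (-18)·(10−(124/9))) = ½·(38/3 − 592/3 + 68) = -175/3, so the Y-coordinate is -7/9.
[XYW] = ½·((-3)·(20−(124/9)) + (-3)·(124/9−10) + (-74/3)·(10−20)) = ½·(-56/3 − 34/3 + 740/3) = 325/3, so the Z-coordinate is 13/9.

(1/3, -7/9, 13/9)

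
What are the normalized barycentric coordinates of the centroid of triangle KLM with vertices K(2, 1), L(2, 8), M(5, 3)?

(1/3, 1/3, 1/3)

The centroid is the average of the vertices, so each weight is 1/3.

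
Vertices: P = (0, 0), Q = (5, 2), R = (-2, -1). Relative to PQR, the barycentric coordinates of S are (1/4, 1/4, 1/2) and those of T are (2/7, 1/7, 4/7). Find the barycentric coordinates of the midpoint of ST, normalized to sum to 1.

Since both coordinate triples sum to 1, the midpoint's barycentrics are the componentwise average.
(1/4+2/7)/2 = 15/56; similarly 11/56 and 15/28.

(15/56, 11/56, 15/28)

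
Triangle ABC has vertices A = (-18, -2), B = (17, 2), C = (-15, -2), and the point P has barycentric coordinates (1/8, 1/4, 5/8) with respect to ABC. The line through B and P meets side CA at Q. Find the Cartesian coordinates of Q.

(-31/2, -2)

Line BP meets CA where the B-coordinate vanishes; zeroing P's B-weight and renormalizing leaves C, A-weights 5/8 : 1/8 → (5/6, 1/6).
So Q = (5/6)·C + (1/6)·A = (-31/2, -2).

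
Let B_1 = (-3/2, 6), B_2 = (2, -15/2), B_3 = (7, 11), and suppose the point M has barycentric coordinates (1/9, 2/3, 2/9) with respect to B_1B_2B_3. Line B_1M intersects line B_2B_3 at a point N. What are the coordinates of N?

Line B_1M meets B_2B_3 where the B_1-coordinate vanishes; zeroing M's B_1-weight and renormalizing leaves B_2, B_3-weights 2/3 : 2/9 → (3/4, 1/4).
So N = (3/4)·B_2 + (1/4)·B_3 = (13/4, -23/8).

(13/4, -23/8)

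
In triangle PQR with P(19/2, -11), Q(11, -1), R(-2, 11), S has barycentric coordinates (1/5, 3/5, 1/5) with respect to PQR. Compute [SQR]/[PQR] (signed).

The signed ratio [SQR]/[PQR] equals the barycentric coordinate of S at vertex P, which is 1/5.

1/5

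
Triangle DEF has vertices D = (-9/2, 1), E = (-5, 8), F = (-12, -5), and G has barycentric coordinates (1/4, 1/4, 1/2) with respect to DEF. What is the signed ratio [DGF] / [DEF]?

The signed ratio [DGF]/[DEF] equals the barycentric coordinate of G at vertex E, which is 1/4.

1/4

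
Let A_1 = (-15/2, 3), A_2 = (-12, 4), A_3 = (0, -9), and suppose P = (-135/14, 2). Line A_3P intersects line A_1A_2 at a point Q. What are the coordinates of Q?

(-45/4, 23/6)

Barycentric coordinates of P with respect to A_1A_2A_3: (1/7, 5/7, 1/7).
On side A_1A_2 the A_3-coordinate is zero; dropping P's A_3-weight 1/7 and renormalizing the remaining 1/7 : 5/7 gives weights 1/6, 5/6 on A_1, A_2.
Q = (1/6)·(-15/2, 3) + (5/6)·(-12, 4) = (-45/4, 23/6).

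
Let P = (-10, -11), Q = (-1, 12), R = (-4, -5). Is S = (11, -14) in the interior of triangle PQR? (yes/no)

no

Barycentric coordinates of S: (-47/14, -12/7, 85/14).
The three coordinates are negative, negative, positive; a point is interior exactly when all three are positive.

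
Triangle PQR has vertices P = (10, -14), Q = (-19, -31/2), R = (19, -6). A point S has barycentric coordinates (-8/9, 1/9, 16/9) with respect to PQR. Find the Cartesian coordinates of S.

(205/9, 1/18)

S = (-8/9)·P + (1/9)·Q + (16/9)·R.
x-coordinate: (-8/9)·10 + (1/9)·(-19) + (16/9)·19 = 205/9.
y-coordinate: (-8/9)·(-14) + (1/9)·(-31/2) + (16/9)·(-6) = 1/18.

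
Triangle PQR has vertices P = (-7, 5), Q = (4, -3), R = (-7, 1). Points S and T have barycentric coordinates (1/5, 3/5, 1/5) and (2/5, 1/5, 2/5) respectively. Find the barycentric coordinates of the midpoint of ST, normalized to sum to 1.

Since both coordinate triples sum to 1, the midpoint's barycentrics are the componentwise average.
(1/5+2/5)/2 = 3/10; similarly 2/5 and 3/10.

(3/10, 2/5, 3/10)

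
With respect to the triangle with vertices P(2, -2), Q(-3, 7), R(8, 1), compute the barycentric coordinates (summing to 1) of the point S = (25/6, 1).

Signed area of the reference triangle: [PQR] = ½·(2·(7−1) + (-3)·(1−(-2)) + 8·(-2−7)) = ½·(12 − 9 − 72) = -69/2.
[SQR] = ½·((25/6)·(7−1) + (-3)·(1−1) + 8·(1−7)) = ½·(25 + 0 − 48) = -23/2, so the P-coordinate is (-23/2)/(-69/2) = 1/3.
[PSR] = ½·(2·(1−1) + (25/6)·(1−(-2)) + 8·(-2−1)) = ½·(0 + 25/2 − 24) = -23/4, so the Q-coordinate is 1/6.
[PQS] = ½·(2·(7−1) + (-3)·(1−(-2)) + (25/6)·(-2−7)) = ½·(12 − 9 − 75/2) = -69/4, so the R-coordinate is 1/2.
Check: 1/3 + 1/6 + 1/2 = 1.

(1/3, 1/6, 1/2)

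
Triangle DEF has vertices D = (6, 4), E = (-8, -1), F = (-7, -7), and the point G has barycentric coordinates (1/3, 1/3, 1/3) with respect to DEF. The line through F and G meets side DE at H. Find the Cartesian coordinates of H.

(-1, 3/2)

Line FG meets DE where the F-coordinate vanishes; zeroing G's F-weight and renormalizing leaves D, E-weights 1/3 : 1/3 → (1/2, 1/2).
So H = (1/2)·D + (1/2)·E = (-1, 3/2).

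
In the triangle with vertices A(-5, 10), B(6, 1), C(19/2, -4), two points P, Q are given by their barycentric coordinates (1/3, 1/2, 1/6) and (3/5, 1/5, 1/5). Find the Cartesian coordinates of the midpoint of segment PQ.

Barycentric coordinates of the midpoint are the average: (7/15, 7/20, 11/60).
Converting: (7/15)·A + (7/20)·B + (11/60)·C = (181/120, 257/60).

(181/120, 257/60)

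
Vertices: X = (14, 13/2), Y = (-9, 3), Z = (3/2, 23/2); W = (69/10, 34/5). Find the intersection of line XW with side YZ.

Barycentric coordinates of W with respect to XYZ: (3/5, 1/5, 1/5).
On side YZ the X-coordinate is zero; dropping W's X-weight 3/5 and renormalizing the remaining 1/5 : 1/5 gives weights 1/2, 1/2 on Y, Z.
V = (1/2)·(-9, 3) + (1/2)·(3/2, 23/2) = (-15/4, 29/4).

(-15/4, 29/4)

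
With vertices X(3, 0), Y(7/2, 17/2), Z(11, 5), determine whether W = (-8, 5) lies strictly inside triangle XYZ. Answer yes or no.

Barycentric coordinates of W: (133/131, 190/131, -192/131).
The three coordinates are positive, positive, negative; a point is interior exactly when all three are positive.

no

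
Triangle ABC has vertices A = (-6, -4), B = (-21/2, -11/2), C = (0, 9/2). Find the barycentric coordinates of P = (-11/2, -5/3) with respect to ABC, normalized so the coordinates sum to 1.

Signed area of the reference triangle: [ABC] = ½·((-6)·(-11/2−(9/2)) + (-21/2)·(9/2−(-4)) + 0·(-4−(-11/2))) = ½·(60 − 357/4 + 0) = -117/8.
[PBC] = ½·((-11/2)·(-11/2−(9/2)) + (-21/2)·(9/2−(-5/3)) + 0·(-5/3−(-11/2))) = ½·(55 − 259/4 + 0) = -39/8, so the A-coordinate is (-39/8)/(-117/8) = 1/3.
[APC] = ½·((-6)·(-5/3−(9/2)) + (-11/2)·(9/2−(-4)) + 0·(-4−(-5/3))) = ½·(37 − 187/4 + 0) = -39/8, so the B-coordinate is 1/3.
[ABP] = ½·((-6)·(-11/2−(-5/3)) + (-21/2)·(-5/3−(-4)) + (-11/2)·(-4−(-11/2))) = ½·(23 − 49/2 − 33/4) = -39/8, so the C-coordinate is 1/3.

(1/3, 1/3, 1/3)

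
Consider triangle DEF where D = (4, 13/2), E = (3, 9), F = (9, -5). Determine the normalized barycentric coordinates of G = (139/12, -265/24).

(1/12, -1/2, 17/12)

Signed area of the reference triangle: [DEF] = ½·(4·(9−(-5)) + 3·(-5−(13/2)) + 9·(13/2−9)) = ½·(56 − 69/2 − 45/2) = -1/2.
[GEF] = ½·((139/12)·(9−(-5)) + 3·(-5−(-265/24)) + 9·(-265/24−9)) = ½·(973/6 + 145/8 − 1443/8) = -1/24, so the D-coordinate is (-1/24)/(-1/2) = 1/12.
[DGF] = ½·(4·(-265/24−(-5)) + (139/12)·(-5−(13/2)) + 9·(13/2−(-265/24))) = ½·(-145/6 − 3197/24 + 1263/8) = 1/4, so the E-coordinate is -1/2.
[DEG] = ½·(4·(9−(-265/24)) + 3·(-265/24−(13/2)) + (139/12)·(13/2−9)) = ½·(481/6 − 421/8 − 695/24) = -17/24, so the F-coordinate is 17/12.
Check: 1/12 − 1/2 + 17/12 = 1.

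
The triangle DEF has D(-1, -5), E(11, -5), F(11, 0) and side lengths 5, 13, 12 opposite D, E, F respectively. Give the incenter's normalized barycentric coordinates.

(1/6, 13/30, 2/5)

The incenter has barycentric coordinates proportional to the opposite side lengths: (5 : 13 : 12).
Normalizing by 5+13+12 = 30 gives (1/6, 13/30, 2/5).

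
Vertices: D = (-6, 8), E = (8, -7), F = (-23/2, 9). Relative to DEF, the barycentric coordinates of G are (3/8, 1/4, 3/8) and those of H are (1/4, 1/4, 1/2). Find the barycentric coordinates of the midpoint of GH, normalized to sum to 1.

(5/16, 1/4, 7/16)

Since both coordinate triples sum to 1, the midpoint's barycentrics are the componentwise average.
(3/8+1/4)/2 = 5/16; similarly 1/4 and 7/16.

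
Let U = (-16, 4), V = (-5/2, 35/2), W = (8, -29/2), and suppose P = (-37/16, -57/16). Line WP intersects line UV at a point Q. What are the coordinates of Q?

Barycentric coordinates of P with respect to UVW: (3/8, 1/8, 1/2).
On side UV the W-coordinate is zero; dropping P's W-weight 1/2 and renormalizing the remaining 3/8 : 1/8 gives weights 3/4, 1/4 on U, V.
Q = (3/4)·(-16, 4) + (1/4)·(-5/2, 35/2) = (-101/8, 59/8).

(-101/8, 59/8)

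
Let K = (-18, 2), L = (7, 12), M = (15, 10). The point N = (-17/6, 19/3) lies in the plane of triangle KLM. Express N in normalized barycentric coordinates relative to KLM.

Signed area of the reference triangle: [KLM] = ½·((-18)·(12−10) + 7·(10−2) + 15·(2−12)) = ½·(-36 + 56 − 150) = -65.
[NLM] = ½·((-17/6)·(12−10) + 7·(10−(19/3)) + 15·(19/3−12)) = ½·(-17/3 + 77/3 − 85) = -65/2, so the K-coordinate is (-65/2)/(-65) = 1/2.
[KNM] = ½·((-18)·(19/3−10) + (-17/6)·(10−2) + 15·(2−(19/3))) = ½·(66 − 68/3 − 65) = -65/6, so the L-coordinate is 1/6.
[KLN] = ½·((-18)·(12−(19/3)) + 7·(19/3−2) + (-17/6)·(2−12)) = ½·(-102 + 91/3 + 85/3) = -65/3, so the M-coordinate is 1/3.
Check: 1/2 + 1/6 + 1/3 = 1.

(1/2, 1/6, 1/3)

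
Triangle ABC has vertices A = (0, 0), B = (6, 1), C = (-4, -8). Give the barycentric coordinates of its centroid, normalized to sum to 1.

The centroid is the average of the vertices, so each weight is 1/3.

(1/3, 1/3, 1/3)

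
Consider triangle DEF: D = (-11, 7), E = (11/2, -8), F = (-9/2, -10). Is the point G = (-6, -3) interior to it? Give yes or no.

Barycentric coordinates of G: (73/183, 20/183, 30/61).
The three coordinates are positive, positive, positive; a point is interior exactly when all three are positive.

yes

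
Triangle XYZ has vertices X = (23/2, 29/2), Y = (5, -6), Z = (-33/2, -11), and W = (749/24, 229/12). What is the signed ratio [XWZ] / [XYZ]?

[XYZ] = ½·((23/2)·(-6−(-11)) + 5·(-11−(29/2)) + (-33/2)·(29/2−(-6))) = ½·(115/2 − 255/2 − 1353/4) = -1633/8.
[XWZ] = ½·((23/2)·(229/12−(-11)) + (749/24)·(-11−(29/2)) + (-33/2)·(29/2−(229/12))) = ½·(8303/24 − 12733/16 + 605/8) = -17963/96, so the ratio is (-17963/96)/(-1633/8) = 11/12.

11/12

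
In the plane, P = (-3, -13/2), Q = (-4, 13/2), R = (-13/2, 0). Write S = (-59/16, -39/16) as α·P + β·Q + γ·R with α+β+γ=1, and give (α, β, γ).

(5/8, 1/4, 1/8)

Signed area of the reference triangle: [PQR] = ½·((-3)·(13/2−0) + (-4)·(0−(-13/2)) + (-13/2)·(-13/2−(13/2))) = ½·(-39/2 − 26 + 169/2) = 39/2.
[SQR] = ½·((-59/16)·(13/2−0) + (-4)·(0−(-39/16)) + (-13/2)·(-39/16−(13/2))) = ½·(-767/32 − 39/4 + 1859/32) = 195/16, so the P-coordinate is (195/16)/(39/2) = 5/8.
[PSR] = ½·((-3)·(-39/16−0) + (-59/16)·(0−(-13/2)) + (-13/2)·(-13/2−(-39/16))) = ½·(117/16 − 767/32 + 845/32) = 39/8, so the Q-coordinate is 1/4.
[PQS] = ½·((-3)·(13/2−(-39/16)) + (-4)·(-39/16−(-13/2)) + (-59/16)·(-13/2−(13/2))) = ½·(-429/16 − 65/4 + 767/16) = 39/16, so the R-coordinate is 1/8.
Check: 5/8 + 1/4 + 1/8 = 1.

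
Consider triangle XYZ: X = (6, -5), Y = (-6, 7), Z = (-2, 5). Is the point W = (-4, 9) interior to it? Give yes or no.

Barycentric coordinates of W: (-1/2, -1/2, 2).
The three coordinates are negative, negative, positive; a point is interior exactly when all three are positive.

no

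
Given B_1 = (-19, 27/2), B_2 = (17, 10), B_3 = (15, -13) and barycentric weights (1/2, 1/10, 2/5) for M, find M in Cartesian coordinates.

(-9/5, 51/20)

M = (1/2)·B_1 + (1/10)·B_2 + (2/5)·B_3.
x-coordinate: (1/2)·(-19) + (1/10)·17 + (2/5)·15 = -9/5.
y-coordinate: (1/2)·(27/2) + (1/10)·10 + (2/5)·(-13) = 51/20.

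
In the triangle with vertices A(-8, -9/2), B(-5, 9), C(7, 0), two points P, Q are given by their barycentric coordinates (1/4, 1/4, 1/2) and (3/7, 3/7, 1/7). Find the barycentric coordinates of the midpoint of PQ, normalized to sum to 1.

Since both coordinate triples sum to 1, the midpoint's barycentrics are the componentwise average.
(1/4+3/7)/2 = 19/56; similarly 19/56 and 9/28.

(19/56, 19/56, 9/28)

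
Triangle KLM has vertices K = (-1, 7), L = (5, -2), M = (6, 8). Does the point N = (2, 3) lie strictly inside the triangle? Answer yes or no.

Barycentric coordinates of N: (35/69, 31/69, 1/23).
The three coordinates are positive, positive, positive; a point is interior exactly when all three are positive.

yes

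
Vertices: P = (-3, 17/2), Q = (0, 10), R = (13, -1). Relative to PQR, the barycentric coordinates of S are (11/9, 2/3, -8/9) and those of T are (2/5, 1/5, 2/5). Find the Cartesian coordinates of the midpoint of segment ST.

(-101/18, 413/36)

Barycentric coordinates of the midpoint are the average: (73/90, 13/30, -11/45).
Converting: (73/90)·P + (13/30)·Q + (-11/45)·R = (-101/18, 413/36).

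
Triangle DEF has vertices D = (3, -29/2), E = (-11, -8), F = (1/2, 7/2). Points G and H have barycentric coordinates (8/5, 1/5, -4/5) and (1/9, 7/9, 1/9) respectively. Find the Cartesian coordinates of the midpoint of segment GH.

Barycentric coordinates of the midpoint are the average: (77/90, 22/45, -31/90).
Converting: (77/90)·D + (22/45)·E + (-31/90)·F = (-179/60, -1577/90).

(-179/60, -1577/90)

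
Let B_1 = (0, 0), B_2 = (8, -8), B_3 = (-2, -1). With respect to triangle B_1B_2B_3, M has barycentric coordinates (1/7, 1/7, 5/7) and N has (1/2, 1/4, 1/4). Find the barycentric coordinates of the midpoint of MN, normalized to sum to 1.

(9/28, 11/56, 27/56)

Since both coordinate triples sum to 1, the midpoint's barycentrics are the componentwise average.
(1/7+1/2)/2 = 9/28; similarly 11/56 and 27/56.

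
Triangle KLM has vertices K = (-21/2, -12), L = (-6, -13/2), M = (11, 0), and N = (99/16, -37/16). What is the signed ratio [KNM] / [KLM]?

1/8

[KLM] = ½·((-21/2)·(-13/2−0) + (-6)·(0−(-12)) + 11·(-12−(-13/2))) = ½·(273/4 − 72 − 121/2) = -257/8.
[KNM] = ½·((-21/2)·(-37/16−0) + (99/16)·(0−(-12)) + 11·(-12−(-37/16))) = ½·(777/32 + 297/4 − 1705/16) = -257/64, so the ratio is (-257/64)/(-257/8) = 1/8.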